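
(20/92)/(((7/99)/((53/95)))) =5247/3059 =1.72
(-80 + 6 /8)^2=100489 /16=6280.56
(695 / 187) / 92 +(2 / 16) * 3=14293 / 34408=0.42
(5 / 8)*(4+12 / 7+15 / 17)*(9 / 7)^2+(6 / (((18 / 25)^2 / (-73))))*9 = -1063203725 / 139944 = -7597.35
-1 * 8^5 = -32768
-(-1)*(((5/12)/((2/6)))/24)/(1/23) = 115/96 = 1.20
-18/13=-1.38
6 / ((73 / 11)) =66 / 73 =0.90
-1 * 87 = -87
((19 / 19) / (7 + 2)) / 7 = 1 / 63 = 0.02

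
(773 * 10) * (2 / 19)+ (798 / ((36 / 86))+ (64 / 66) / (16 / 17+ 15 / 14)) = 2720.50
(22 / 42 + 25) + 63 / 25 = 14723 / 525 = 28.04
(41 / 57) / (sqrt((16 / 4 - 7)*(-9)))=41*sqrt(3) / 513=0.14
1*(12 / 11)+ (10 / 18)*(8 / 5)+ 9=1087 / 99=10.98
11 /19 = 0.58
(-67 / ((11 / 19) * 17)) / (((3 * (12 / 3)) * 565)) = -1273 / 1267860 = -0.00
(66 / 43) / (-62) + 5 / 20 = 1201 / 5332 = 0.23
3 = 3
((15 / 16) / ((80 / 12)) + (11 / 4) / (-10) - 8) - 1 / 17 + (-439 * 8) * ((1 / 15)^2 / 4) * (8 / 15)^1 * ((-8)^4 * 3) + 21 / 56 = -25581.42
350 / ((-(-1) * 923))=350 / 923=0.38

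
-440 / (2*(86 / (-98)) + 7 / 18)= 77616 / 241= 322.06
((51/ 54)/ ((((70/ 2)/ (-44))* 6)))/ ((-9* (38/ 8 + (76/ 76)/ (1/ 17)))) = 0.00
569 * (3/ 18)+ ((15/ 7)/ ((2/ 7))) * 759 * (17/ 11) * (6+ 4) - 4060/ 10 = 525983/ 6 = 87663.83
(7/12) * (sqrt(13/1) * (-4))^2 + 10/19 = 6946/57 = 121.86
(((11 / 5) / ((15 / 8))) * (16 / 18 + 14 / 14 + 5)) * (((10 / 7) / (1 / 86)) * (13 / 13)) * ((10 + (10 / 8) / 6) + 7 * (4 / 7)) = 40000664 / 2835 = 14109.58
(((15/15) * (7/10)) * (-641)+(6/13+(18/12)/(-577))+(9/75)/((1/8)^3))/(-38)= 72534869/7125950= 10.18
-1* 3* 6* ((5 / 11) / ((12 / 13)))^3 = -274625 / 127776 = -2.15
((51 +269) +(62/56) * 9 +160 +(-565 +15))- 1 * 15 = -75.04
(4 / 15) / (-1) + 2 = 26 / 15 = 1.73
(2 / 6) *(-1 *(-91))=91 / 3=30.33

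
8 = 8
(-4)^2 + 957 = 973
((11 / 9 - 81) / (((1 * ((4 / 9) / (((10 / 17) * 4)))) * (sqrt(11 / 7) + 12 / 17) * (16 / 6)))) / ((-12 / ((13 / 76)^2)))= -490035 / 1929184 + 396695 * sqrt(77) / 7716736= 0.20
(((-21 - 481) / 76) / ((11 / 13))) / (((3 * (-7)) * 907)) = 3263 / 7961646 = 0.00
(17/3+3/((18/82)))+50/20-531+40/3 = -2975/6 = -495.83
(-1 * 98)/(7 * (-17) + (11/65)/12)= 76440/92809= 0.82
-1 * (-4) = 4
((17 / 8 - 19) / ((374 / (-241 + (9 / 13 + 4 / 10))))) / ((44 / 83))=17473077 / 855712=20.42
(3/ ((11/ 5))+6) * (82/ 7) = 6642/ 77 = 86.26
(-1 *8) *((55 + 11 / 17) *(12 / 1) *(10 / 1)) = -908160 / 17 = -53421.18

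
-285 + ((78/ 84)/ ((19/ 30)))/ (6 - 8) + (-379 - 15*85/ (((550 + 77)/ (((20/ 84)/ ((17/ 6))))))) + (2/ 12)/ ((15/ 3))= -14590586/ 21945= -664.87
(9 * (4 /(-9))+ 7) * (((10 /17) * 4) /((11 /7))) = 840 /187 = 4.49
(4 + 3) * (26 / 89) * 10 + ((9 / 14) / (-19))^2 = 128783129 / 6297284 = 20.45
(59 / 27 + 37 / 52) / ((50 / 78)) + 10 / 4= 6317 / 900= 7.02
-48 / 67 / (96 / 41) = -41 / 134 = -0.31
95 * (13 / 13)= 95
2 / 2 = 1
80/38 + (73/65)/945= 2458387/1167075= 2.11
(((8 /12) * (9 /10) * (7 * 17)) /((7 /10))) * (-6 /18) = -34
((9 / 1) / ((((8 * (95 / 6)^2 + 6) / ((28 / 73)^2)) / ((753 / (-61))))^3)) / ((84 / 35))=-0.00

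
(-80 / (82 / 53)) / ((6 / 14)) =-120.65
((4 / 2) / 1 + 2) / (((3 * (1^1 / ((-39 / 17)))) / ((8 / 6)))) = -208 / 51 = -4.08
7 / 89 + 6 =541 / 89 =6.08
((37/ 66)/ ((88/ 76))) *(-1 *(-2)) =703/ 726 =0.97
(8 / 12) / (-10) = -1 / 15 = -0.07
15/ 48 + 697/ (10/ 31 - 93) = -7.21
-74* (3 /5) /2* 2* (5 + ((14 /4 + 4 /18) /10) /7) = -224.36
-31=-31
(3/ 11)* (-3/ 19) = -0.04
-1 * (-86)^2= -7396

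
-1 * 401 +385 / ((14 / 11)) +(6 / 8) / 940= -370357 / 3760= -98.50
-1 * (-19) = 19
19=19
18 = 18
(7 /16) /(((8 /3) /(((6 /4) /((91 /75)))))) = 675 /3328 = 0.20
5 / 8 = 0.62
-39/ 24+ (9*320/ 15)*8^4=6291443/ 8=786430.38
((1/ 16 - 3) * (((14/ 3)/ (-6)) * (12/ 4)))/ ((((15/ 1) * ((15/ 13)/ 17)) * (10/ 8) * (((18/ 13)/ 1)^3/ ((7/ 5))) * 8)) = 1118191711/ 3149280000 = 0.36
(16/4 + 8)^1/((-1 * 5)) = -12/5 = -2.40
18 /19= 0.95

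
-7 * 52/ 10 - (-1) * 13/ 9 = -1573/ 45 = -34.96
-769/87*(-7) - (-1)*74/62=170092/2697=63.07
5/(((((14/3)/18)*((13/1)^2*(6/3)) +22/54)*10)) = 27/4754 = 0.01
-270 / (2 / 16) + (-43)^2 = -311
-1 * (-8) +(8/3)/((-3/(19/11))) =640/99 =6.46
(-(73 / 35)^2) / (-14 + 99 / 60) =21316 / 60515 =0.35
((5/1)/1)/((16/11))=55/16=3.44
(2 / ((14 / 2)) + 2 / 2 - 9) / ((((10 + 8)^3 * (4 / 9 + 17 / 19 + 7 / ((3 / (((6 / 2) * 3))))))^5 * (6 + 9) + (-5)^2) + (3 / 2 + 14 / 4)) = -22284891 / 1626409463330976265524215894663465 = -0.00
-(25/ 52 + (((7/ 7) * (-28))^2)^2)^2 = -1021578201606769/ 2704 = -377802589351.62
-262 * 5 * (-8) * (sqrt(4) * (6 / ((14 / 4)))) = 251520 / 7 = 35931.43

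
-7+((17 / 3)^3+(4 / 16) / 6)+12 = 40393 / 216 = 187.00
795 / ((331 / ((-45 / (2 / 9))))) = -321975 / 662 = -486.37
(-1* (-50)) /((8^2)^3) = 25 /131072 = 0.00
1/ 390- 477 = -186029/ 390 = -477.00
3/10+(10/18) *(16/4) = 2.52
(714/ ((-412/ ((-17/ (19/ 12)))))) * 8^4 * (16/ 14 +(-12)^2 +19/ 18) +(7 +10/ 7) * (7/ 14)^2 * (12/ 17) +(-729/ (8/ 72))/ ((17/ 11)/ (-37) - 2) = 11145651.37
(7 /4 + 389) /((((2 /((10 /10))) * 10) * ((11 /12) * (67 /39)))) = 182871 /14740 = 12.41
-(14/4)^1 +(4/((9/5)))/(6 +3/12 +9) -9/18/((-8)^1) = -28915/8784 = -3.29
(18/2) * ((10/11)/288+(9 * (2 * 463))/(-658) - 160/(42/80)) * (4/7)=-165421283/101332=-1632.47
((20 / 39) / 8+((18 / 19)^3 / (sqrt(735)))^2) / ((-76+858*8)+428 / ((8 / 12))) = 58515522049 / 6679917619311300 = 0.00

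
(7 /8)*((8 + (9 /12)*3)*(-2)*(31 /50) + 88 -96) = -18.12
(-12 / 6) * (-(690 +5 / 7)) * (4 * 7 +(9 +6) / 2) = 343285 / 7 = 49040.71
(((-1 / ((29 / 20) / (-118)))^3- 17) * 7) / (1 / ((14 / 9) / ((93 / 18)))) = 2576192911852 / 2268177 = 1135798.89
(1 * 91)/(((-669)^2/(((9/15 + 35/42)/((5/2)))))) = 3913/33567075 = 0.00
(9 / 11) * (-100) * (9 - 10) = 900 / 11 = 81.82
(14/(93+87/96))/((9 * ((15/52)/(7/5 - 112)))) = -12882688/2028375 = -6.35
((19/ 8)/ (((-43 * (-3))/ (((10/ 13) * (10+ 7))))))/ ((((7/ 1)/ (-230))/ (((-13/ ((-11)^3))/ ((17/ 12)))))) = -21850/ 400631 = -0.05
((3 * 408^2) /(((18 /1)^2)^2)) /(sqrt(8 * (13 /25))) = 1445 * sqrt(26) /3159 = 2.33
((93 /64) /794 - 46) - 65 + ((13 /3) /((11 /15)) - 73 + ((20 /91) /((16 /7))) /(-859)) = -1111647865727 /6242084992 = -178.09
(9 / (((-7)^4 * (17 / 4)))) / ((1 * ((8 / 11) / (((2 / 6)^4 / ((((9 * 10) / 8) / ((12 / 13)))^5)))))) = 5767168 / 103575406797646875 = 0.00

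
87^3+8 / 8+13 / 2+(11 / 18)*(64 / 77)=658511.01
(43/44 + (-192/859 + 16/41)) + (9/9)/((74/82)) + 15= 989176101/57336532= 17.25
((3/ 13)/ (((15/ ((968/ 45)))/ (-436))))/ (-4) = 105512/ 2925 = 36.07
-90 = -90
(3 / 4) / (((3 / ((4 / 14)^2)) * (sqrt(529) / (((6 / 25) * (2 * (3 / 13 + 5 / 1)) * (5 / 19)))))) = 816 / 1391845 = 0.00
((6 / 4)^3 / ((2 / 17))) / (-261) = -51 / 464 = -0.11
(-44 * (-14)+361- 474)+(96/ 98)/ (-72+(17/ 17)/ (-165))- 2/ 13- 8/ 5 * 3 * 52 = 9582569109/ 37840985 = 253.23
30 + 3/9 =30.33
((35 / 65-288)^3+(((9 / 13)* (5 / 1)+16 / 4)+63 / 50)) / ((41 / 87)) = -227017005654243 / 4503850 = -50405099.12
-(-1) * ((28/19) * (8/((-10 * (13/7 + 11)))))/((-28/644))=9016/4275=2.11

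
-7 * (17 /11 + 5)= -504 /11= -45.82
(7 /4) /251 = 7 /1004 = 0.01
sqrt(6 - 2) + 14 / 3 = 20 / 3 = 6.67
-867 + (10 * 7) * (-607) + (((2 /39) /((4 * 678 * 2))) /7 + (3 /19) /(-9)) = -609909409181 /14067144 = -43357.02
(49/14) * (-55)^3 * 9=-10481625/2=-5240812.50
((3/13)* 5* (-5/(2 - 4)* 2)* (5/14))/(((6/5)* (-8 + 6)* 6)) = -625/4368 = -0.14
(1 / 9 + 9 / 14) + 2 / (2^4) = 443 / 504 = 0.88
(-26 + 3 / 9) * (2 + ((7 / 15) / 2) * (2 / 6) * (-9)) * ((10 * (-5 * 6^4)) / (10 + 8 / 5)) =186393.10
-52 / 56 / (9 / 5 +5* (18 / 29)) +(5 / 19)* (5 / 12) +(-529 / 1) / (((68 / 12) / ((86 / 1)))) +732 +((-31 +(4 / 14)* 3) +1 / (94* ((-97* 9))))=-71594477373325 / 9771888252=-7326.58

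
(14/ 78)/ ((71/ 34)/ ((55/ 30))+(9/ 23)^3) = 15926603/ 106387866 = 0.15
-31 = -31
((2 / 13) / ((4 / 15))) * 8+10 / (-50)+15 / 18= 2047 / 390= 5.25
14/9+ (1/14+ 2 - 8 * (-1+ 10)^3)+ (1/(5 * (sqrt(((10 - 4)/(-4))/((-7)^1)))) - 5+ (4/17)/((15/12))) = -62473409/10710+ sqrt(42)/15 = -5832.75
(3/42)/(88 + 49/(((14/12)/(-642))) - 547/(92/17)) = -46/17373237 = -0.00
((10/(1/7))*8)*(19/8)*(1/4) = 332.50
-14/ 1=-14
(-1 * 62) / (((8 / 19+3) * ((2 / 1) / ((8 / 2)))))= -2356 / 65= -36.25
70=70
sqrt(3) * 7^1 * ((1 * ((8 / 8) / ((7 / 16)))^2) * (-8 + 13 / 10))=-8576 * sqrt(3) / 35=-424.40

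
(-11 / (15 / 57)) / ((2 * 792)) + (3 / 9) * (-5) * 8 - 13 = -18979 / 720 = -26.36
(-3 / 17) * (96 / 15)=-96 / 85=-1.13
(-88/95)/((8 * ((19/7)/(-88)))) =6776/1805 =3.75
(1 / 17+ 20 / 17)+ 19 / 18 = 701 / 306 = 2.29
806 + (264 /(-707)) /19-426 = 5104276 /13433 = 379.98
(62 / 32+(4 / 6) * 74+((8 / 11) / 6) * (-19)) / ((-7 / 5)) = -129275 / 3696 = -34.98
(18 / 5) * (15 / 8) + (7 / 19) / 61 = 31321 / 4636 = 6.76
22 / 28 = 11 / 14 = 0.79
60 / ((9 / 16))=320 / 3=106.67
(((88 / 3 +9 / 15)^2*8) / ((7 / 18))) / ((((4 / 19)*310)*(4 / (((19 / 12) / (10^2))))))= 72777961 / 65100000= 1.12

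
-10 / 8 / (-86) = 5 / 344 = 0.01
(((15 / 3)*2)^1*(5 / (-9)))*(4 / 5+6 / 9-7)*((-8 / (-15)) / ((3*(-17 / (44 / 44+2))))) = -1328 / 1377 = -0.96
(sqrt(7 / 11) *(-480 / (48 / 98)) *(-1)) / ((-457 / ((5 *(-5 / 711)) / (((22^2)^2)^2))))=0.00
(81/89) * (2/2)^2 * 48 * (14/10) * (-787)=-21418992/445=-48132.57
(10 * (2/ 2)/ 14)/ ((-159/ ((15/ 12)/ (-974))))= 25/ 4336248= 0.00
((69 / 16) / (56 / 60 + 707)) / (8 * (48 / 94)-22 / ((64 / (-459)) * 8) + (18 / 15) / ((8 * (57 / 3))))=24646800 / 96357687377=0.00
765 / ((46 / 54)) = 20655 / 23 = 898.04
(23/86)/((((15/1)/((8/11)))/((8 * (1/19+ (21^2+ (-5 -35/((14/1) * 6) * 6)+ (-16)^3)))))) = -379.92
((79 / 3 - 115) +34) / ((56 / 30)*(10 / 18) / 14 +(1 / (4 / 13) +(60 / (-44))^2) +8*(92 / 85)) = -60722640 / 15375863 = -3.95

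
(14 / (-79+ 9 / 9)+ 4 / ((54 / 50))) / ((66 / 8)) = 4948 / 11583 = 0.43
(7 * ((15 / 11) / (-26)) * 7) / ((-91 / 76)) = 2.15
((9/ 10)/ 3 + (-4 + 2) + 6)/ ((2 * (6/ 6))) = 43/ 20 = 2.15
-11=-11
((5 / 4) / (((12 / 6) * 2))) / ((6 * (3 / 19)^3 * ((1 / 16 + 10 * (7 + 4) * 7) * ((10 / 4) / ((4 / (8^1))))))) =6859 / 1996002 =0.00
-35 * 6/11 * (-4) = 76.36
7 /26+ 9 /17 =353 /442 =0.80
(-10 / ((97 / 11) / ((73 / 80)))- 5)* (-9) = 42147 / 776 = 54.31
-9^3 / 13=-729 / 13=-56.08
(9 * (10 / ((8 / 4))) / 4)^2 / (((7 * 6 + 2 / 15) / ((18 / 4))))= 13.52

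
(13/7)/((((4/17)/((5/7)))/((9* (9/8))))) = 89505/1568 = 57.08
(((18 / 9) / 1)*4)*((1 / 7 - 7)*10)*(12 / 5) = -9216 / 7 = -1316.57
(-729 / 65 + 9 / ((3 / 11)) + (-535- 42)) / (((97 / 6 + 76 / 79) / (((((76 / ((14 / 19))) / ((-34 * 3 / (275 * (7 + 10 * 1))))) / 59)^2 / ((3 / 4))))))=-44957454525071000 / 162027416187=-2.775e+5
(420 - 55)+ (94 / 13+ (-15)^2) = 7764 / 13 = 597.23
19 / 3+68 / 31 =793 / 93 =8.53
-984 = -984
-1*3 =-3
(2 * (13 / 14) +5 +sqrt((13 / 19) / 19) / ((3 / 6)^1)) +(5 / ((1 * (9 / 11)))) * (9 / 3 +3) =2 * sqrt(13) / 19 +914 / 21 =43.90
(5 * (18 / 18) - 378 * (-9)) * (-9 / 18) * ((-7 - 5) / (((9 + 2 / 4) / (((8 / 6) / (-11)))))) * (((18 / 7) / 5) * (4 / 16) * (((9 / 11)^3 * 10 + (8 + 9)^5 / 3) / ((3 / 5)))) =-7358541927496 / 278179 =-26452542.89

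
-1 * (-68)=68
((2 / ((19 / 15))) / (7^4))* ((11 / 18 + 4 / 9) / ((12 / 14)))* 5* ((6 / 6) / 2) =25 / 12348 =0.00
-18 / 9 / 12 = -1 / 6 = -0.17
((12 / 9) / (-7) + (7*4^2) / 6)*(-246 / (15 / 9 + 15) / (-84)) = 3977 / 1225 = 3.25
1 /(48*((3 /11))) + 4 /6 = 107 /144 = 0.74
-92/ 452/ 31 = -23/ 3503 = -0.01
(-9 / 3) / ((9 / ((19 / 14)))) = -19 / 42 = -0.45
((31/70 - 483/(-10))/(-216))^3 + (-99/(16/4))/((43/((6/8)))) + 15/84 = -614530607011/2322436536000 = -0.26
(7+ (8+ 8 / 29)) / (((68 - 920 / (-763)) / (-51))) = -17238459 / 1531316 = -11.26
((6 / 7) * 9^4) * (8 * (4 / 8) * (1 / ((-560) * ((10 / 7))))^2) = 19683 / 560000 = 0.04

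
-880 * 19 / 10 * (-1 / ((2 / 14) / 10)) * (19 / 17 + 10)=22120560 / 17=1301209.41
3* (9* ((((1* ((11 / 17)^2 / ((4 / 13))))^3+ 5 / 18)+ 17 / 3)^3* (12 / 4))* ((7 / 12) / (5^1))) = 11406777539662113986903253963637003 / 1990738733725534518023254179840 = 5729.92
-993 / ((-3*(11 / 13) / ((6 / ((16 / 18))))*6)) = 38727 / 88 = 440.08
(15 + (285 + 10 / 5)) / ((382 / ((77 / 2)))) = 11627 / 382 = 30.44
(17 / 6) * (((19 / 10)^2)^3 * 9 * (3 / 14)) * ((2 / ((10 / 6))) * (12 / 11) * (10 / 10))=64782178137 / 192500000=336.53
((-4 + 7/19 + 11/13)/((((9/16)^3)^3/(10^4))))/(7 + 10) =-472789999943680000/1626778633311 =-290629.59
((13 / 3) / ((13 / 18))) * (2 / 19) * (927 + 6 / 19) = 211428 / 361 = 585.67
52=52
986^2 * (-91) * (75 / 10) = -663523770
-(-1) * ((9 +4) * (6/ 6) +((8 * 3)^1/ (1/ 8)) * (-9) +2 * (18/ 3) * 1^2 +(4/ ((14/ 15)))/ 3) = -11911/ 7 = -1701.57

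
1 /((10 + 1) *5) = 1 /55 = 0.02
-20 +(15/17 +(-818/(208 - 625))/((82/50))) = -5208875/290649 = -17.92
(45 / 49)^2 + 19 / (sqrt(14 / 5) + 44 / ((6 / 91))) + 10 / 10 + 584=2013548945565 / 3436841821 -171 * sqrt(70) / 20039894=585.87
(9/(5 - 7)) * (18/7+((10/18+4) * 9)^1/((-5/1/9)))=22437/70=320.53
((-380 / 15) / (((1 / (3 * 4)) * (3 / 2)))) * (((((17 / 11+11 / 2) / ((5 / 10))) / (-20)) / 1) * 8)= 37696 / 33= 1142.30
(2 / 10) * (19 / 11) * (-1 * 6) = -114 / 55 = -2.07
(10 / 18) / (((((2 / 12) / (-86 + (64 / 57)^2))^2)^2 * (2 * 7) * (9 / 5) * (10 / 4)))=459651213631872101070080 / 780004099784007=589293330.33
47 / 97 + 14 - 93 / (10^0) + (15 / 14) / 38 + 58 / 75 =-300776243 / 3870300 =-77.71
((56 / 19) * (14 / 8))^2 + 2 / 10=48381 / 1805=26.80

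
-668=-668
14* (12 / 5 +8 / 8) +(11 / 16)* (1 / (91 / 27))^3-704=-39570437787 / 60285680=-656.38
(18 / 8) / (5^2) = 9 / 100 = 0.09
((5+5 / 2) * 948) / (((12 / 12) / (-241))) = -1713510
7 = 7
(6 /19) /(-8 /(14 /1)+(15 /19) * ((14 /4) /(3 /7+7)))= -4368 /2759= -1.58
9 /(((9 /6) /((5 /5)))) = 6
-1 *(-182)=182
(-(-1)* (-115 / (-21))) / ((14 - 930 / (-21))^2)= 0.00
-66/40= -33/20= -1.65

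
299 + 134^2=18255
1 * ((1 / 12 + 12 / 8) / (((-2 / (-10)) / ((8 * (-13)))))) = -2470 / 3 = -823.33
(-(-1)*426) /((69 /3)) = 426 /23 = 18.52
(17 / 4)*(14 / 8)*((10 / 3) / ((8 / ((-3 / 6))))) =-595 / 384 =-1.55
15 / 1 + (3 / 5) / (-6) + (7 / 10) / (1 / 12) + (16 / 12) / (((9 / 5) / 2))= 6691 / 270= 24.78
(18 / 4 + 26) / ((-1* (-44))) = 61 / 88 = 0.69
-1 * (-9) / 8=9 / 8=1.12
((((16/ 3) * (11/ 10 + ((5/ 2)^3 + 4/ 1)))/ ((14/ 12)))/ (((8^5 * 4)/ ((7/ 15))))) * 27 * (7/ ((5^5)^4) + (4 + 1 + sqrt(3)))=7461 * sqrt(3)/ 819200 + 889420509338391963/ 19531250000000000000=0.06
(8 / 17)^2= 64 / 289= 0.22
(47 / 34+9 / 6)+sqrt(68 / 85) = 2 * sqrt(5) / 5+49 / 17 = 3.78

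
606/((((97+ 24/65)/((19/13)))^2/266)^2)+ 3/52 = 186420958082970243/83434127038604212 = 2.23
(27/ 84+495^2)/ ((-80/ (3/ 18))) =-510.47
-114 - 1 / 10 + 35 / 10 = -553 / 5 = -110.60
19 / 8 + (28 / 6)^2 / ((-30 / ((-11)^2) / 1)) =-92299 / 1080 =-85.46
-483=-483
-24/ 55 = -0.44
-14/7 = -2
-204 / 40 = -51 / 10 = -5.10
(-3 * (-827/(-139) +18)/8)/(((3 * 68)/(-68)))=3329/1112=2.99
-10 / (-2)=5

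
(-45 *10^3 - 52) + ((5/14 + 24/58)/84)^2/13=-45052.00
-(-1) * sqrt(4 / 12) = sqrt(3) / 3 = 0.58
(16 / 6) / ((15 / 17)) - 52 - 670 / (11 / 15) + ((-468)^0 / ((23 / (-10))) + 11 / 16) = -175303757 / 182160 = -962.36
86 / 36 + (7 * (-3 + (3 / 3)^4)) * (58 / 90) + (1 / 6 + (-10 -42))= -877 / 15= -58.47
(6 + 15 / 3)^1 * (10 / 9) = 110 / 9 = 12.22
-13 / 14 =-0.93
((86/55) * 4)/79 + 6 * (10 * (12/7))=3130808/30415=102.94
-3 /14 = -0.21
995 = 995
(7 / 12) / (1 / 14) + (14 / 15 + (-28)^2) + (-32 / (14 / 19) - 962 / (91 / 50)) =2211 / 10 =221.10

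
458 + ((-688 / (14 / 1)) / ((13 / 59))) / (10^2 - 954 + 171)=28486370 / 62153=458.33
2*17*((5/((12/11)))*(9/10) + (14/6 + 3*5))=8755/12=729.58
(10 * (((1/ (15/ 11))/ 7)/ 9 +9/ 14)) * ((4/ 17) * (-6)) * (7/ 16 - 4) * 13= 305539/ 714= 427.93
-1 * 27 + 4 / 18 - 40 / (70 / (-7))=-22.78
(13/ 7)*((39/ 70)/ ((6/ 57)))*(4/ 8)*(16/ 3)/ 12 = 3211/ 1470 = 2.18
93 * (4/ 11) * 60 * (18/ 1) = 401760/ 11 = 36523.64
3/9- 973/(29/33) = -96298/87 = -1106.87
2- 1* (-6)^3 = 218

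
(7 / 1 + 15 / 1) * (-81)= -1782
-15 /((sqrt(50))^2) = -3 /10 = -0.30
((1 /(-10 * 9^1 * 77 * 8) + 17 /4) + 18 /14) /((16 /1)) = 0.35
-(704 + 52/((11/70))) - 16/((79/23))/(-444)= -99825284/96459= -1034.90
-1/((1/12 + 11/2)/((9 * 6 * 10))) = -6480/67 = -96.72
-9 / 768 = -3 / 256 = -0.01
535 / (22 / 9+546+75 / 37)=178155 / 183307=0.97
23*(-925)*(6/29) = -127650/29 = -4401.72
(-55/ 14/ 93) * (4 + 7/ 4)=-1265/ 5208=-0.24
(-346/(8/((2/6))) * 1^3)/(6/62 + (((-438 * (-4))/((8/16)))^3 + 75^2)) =-5363/16004248612344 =-0.00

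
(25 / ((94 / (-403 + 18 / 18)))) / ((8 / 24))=-320.74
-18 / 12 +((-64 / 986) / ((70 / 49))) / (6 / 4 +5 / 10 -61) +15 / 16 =-1307123 / 2326960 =-0.56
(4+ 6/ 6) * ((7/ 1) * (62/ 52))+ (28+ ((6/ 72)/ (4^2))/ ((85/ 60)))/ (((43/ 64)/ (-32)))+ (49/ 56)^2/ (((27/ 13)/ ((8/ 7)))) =-2651209255/ 2052648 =-1291.60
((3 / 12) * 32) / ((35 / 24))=5.49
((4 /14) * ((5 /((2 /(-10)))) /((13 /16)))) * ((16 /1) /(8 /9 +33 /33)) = -115200 /1547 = -74.47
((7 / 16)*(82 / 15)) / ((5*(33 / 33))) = 287 / 600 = 0.48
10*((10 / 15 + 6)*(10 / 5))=400 / 3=133.33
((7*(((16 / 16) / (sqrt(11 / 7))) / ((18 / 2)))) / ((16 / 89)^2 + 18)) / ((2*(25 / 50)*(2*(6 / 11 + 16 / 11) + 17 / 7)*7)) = 55447*sqrt(77) / 636325470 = 0.00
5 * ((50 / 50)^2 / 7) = 5 / 7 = 0.71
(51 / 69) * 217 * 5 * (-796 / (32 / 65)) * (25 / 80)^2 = -5964651875 / 47104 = -126627.29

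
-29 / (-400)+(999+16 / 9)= 3603061 / 3600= 1000.85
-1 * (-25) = 25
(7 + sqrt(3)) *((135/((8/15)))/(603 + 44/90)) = 91125 *sqrt(3)/217256 + 637875/217256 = 3.66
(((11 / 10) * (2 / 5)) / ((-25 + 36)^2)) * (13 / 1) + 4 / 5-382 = -104817 / 275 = -381.15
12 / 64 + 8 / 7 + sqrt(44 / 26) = sqrt(286) / 13 + 149 / 112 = 2.63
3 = 3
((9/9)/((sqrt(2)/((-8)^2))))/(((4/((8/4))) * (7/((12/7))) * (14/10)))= 960 * sqrt(2)/343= 3.96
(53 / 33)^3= 4.14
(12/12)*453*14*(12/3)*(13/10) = 164892/5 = 32978.40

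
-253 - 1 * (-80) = -173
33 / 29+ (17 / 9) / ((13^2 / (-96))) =955 / 14703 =0.06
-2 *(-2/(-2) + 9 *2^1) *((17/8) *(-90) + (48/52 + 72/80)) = 935769/130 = 7198.22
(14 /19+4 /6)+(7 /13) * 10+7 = 13.79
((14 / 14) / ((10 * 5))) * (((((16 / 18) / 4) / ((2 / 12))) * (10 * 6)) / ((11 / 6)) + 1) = 491 / 550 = 0.89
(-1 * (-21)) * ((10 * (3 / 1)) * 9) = 5670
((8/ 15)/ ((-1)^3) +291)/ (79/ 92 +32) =400844/ 45345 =8.84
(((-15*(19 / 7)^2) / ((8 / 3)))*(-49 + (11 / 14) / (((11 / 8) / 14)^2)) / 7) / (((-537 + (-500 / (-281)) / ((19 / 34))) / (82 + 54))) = 48.95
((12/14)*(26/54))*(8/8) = 26/63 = 0.41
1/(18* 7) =1/126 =0.01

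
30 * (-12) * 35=-12600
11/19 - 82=-1547/19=-81.42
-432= -432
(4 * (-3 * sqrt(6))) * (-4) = 117.58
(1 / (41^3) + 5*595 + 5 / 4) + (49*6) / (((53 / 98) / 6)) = 91144783425 / 14611252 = 6237.99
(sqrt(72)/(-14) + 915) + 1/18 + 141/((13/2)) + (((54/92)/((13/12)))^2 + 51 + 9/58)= 23058244219/23333661 - 3 * sqrt(2)/7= 987.59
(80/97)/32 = 5/194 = 0.03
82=82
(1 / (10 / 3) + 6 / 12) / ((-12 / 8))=-8 / 15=-0.53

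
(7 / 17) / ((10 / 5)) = 7 / 34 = 0.21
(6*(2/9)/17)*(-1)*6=-0.47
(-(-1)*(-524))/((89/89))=-524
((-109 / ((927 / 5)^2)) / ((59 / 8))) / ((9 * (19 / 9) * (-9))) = 21800 / 8669770281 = 0.00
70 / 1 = 70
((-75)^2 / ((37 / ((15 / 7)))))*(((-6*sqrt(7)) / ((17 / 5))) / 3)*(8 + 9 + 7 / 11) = -163687500*sqrt(7) / 48433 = -8941.76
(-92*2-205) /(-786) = 389 /786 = 0.49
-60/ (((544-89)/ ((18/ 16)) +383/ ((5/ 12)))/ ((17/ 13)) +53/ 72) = -122400/ 2066387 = -0.06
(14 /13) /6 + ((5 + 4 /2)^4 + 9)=2410.18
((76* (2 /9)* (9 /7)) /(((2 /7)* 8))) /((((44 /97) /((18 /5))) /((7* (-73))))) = -8475957 /220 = -38527.08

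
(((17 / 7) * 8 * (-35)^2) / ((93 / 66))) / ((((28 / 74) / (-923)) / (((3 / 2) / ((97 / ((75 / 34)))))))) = -4226186250 / 3007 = -1405449.37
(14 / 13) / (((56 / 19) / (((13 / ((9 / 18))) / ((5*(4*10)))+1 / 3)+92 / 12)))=15447 / 5200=2.97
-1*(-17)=17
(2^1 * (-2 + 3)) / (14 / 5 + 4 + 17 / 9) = 90 / 391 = 0.23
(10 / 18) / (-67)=-5 / 603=-0.01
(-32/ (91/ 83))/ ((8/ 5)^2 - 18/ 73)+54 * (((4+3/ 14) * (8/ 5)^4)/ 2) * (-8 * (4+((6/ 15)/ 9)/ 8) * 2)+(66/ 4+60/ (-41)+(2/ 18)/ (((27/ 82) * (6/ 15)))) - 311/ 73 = -41733239762949882221/ 873217907493750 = -47792.47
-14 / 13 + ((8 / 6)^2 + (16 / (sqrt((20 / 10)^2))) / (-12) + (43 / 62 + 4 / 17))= 118759 / 123318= 0.96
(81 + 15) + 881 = 977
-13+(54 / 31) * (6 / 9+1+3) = -151 / 31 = -4.87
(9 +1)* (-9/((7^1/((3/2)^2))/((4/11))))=-810/77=-10.52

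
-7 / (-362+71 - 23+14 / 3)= 21 / 928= 0.02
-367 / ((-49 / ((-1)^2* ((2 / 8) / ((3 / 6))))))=367 / 98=3.74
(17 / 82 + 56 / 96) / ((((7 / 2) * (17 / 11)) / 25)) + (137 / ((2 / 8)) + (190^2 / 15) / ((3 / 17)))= 14189.43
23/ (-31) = -23/ 31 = -0.74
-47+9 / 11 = -46.18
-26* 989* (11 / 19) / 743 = -282854 / 14117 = -20.04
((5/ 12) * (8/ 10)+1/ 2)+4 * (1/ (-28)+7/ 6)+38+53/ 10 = 1703/ 35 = 48.66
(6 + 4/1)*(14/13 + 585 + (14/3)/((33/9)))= 839910/143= 5873.50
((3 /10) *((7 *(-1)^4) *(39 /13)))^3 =250047 /1000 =250.05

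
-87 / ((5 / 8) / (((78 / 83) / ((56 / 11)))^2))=-16011567 / 3375610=-4.74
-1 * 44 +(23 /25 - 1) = -1102 /25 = -44.08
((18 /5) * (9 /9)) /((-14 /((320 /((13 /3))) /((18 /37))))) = -3552 /91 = -39.03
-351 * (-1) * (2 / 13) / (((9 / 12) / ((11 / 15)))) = 264 / 5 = 52.80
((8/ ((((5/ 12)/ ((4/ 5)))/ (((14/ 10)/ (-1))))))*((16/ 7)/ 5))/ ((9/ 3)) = -2048/ 625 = -3.28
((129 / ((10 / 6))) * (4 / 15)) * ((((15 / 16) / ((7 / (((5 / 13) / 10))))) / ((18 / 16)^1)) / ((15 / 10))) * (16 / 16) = 86 / 1365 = 0.06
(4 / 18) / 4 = 1 / 18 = 0.06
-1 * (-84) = 84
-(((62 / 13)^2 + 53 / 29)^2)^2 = -210369134052465885121 / 576950840079601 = -364622.29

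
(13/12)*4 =13/3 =4.33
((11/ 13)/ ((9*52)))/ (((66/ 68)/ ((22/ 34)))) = 11/ 9126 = 0.00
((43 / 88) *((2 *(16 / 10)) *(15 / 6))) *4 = 15.64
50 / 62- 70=-2145 / 31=-69.19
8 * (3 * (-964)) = -23136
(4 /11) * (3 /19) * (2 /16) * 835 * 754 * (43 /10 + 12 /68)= 143735397 /7106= 20227.33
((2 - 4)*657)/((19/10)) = -13140/19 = -691.58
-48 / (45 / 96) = -512 / 5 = -102.40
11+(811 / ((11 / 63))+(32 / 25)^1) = 1280702 / 275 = 4657.10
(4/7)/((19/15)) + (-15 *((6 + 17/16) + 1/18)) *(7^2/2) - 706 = -42408073/12768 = -3321.43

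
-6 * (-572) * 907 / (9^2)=1037608 / 27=38429.93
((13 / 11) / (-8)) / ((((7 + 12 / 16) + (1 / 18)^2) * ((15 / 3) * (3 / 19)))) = -6669 / 276320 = -0.02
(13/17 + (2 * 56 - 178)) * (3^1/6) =-1109/34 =-32.62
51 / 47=1.09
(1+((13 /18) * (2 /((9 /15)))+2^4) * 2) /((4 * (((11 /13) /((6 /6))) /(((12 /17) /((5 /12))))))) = 53092 /2805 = 18.93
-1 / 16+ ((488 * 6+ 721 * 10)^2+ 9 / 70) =57556264677 / 560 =102779044.07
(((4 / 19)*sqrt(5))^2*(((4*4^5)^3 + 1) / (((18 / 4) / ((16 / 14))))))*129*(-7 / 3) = -1164148968791.78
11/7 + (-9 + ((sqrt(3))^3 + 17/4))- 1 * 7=-285/28 + 3 * sqrt(3)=-4.98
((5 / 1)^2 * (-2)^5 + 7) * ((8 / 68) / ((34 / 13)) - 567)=129933050 / 289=449595.33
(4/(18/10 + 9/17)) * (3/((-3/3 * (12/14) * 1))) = -595/99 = -6.01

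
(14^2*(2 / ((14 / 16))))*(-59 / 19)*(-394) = 10414208 / 19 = 548116.21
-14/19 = -0.74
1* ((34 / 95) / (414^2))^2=289 / 66280928516100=0.00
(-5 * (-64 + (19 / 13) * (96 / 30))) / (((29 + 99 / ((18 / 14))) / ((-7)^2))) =94472 / 689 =137.11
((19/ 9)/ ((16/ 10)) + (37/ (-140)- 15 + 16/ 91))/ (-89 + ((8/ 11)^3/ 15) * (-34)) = 85768309/ 559819416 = 0.15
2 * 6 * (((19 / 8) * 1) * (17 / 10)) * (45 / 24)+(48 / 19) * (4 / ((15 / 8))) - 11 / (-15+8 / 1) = 2081283 / 21280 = 97.80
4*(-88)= -352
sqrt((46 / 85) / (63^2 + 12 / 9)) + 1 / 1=1.01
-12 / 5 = -2.40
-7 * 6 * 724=-30408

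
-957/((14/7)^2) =-957/4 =-239.25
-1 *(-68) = 68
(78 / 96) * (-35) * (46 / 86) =-10465 / 688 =-15.21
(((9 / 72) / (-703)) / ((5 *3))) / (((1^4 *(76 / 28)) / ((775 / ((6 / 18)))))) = -1085 / 106856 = -0.01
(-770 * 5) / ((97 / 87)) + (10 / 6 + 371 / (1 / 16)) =723011 / 291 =2484.57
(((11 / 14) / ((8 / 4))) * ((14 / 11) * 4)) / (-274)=-1 / 137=-0.01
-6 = -6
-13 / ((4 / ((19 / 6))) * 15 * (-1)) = 247 / 360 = 0.69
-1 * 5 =-5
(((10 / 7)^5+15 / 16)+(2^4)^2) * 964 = 17037152057 / 67228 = 253423.46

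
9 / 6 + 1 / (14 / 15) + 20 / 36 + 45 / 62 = 3.85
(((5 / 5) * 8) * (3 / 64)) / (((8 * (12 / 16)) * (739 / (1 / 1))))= 1 / 11824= 0.00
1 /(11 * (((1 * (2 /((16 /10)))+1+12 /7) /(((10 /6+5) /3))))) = 560 /10989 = 0.05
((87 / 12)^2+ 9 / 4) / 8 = 877 / 128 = 6.85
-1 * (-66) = 66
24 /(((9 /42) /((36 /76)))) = 1008 /19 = 53.05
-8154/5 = -1630.80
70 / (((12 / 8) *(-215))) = -28 / 129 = -0.22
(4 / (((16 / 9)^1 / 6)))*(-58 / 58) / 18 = -0.75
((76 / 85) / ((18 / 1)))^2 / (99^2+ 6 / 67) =96748 / 384301456425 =0.00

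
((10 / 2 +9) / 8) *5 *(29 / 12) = 1015 / 48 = 21.15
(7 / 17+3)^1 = 58 / 17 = 3.41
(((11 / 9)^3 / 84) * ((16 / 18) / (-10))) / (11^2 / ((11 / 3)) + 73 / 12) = -5324 / 107698815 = -0.00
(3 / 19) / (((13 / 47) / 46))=6486 / 247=26.26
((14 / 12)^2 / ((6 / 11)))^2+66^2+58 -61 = 203384089 / 46656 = 4359.23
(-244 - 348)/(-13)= 592/13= 45.54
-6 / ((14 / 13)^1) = -39 / 7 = -5.57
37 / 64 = 0.58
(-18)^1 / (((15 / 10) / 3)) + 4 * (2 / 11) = -388 / 11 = -35.27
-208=-208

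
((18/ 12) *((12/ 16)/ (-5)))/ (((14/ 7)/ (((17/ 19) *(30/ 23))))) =-459/ 3496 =-0.13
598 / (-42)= -299 / 21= -14.24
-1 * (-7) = 7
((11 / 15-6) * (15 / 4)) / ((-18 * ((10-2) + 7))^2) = -79 / 291600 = -0.00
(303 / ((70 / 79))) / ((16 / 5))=23937 / 224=106.86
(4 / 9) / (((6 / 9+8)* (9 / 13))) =0.07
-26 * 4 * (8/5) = -832/5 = -166.40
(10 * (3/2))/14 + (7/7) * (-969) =-13551/14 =-967.93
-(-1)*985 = 985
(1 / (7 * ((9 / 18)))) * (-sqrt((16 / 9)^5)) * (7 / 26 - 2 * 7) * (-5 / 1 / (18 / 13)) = -43520 / 729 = -59.70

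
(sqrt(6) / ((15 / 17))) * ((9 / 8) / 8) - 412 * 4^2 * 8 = -52736+ 51 * sqrt(6) / 320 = -52735.61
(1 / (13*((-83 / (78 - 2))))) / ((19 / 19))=-76 / 1079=-0.07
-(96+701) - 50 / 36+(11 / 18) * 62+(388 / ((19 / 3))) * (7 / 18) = -83981 / 114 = -736.68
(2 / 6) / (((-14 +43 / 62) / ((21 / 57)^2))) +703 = 628109887 / 893475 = 703.00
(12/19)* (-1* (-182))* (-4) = -8736/19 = -459.79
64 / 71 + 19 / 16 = 2373 / 1136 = 2.09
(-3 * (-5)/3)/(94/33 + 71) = 165/2437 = 0.07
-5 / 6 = -0.83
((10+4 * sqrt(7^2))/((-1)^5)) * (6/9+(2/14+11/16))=-9557/168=-56.89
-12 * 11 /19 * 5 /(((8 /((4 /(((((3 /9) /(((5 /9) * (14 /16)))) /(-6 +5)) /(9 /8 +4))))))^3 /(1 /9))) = 201.42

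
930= 930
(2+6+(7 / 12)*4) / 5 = 31 / 15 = 2.07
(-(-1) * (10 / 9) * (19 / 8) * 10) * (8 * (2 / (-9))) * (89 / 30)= -33820 / 243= -139.18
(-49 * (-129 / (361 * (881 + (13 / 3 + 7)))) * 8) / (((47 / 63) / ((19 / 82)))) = 4778676 / 98013001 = 0.05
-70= -70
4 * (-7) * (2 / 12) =-4.67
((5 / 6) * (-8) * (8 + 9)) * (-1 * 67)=22780 / 3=7593.33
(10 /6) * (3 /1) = 5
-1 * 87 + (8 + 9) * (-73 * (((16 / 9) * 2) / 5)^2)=-714.55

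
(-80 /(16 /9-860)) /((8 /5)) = 0.06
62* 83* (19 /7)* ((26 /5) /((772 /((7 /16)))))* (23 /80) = 14617213 /1235200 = 11.83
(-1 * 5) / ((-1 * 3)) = 5 / 3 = 1.67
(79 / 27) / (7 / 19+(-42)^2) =1501 / 905121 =0.00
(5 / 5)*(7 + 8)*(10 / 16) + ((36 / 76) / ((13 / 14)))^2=4702683 / 488072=9.64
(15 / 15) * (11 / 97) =11 / 97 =0.11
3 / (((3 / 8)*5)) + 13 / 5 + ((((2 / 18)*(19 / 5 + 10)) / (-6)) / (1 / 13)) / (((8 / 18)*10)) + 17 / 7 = 16467 / 2800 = 5.88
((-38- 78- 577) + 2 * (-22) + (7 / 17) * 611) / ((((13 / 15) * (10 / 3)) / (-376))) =13962384 / 221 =63178.21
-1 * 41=-41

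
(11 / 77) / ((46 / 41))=41 / 322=0.13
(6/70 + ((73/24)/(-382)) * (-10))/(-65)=-26527/10428600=-0.00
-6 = -6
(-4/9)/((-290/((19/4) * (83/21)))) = 1577/54810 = 0.03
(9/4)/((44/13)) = 117/176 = 0.66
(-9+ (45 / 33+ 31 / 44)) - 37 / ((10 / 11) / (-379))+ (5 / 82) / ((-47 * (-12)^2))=470625336229 / 30523680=15418.37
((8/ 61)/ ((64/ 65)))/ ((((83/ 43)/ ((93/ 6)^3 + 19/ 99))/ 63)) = 57706204465/ 3564352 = 16189.82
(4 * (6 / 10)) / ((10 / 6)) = 36 / 25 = 1.44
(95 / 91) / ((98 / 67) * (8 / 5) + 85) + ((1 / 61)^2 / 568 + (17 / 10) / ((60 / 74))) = 2.11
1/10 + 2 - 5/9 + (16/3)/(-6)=59/90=0.66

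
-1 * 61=-61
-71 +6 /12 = -141 /2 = -70.50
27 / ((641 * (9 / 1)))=3 / 641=0.00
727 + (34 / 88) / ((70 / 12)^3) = 342872293 / 471625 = 727.00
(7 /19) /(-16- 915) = -0.00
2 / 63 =0.03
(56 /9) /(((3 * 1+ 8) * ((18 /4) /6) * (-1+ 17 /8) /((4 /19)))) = 7168 /50787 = 0.14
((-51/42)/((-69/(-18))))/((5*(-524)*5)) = 51/2109100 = 0.00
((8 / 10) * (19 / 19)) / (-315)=-4 / 1575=-0.00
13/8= 1.62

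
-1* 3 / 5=-3 / 5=-0.60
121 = 121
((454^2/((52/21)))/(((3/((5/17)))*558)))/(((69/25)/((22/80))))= 99193325/68071536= 1.46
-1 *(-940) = 940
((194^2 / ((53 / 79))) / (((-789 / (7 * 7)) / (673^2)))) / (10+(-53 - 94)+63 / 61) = 2012595971139782 / 173415099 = 11605655.92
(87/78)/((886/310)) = 4495/11518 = 0.39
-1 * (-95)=95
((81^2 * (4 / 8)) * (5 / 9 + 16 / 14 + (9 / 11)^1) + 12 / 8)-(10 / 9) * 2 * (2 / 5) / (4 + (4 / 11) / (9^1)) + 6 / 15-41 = 15816509 / 1925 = 8216.37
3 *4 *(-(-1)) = 12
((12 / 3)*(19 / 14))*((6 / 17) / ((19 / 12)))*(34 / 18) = 16 / 7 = 2.29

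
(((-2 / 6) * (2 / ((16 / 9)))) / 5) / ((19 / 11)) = -33 / 760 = -0.04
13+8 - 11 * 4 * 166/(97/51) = -370467/97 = -3819.25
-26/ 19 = -1.37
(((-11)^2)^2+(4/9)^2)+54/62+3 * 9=36834031/2511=14669.07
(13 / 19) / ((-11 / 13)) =-169 / 209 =-0.81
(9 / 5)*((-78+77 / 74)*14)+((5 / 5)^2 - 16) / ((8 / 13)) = -581271 / 296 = -1963.75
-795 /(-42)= 265 /14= 18.93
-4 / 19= -0.21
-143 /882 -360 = -360.16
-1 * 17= -17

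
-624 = -624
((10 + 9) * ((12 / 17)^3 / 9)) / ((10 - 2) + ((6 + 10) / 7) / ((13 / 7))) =1976 / 24565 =0.08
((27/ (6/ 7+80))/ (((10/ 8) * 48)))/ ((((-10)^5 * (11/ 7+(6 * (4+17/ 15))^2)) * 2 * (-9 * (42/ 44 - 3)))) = -49/ 30802399200000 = -0.00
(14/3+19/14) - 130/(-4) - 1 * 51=-262/21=-12.48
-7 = -7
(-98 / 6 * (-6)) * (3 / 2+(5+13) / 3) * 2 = 1470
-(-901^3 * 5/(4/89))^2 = -105942146471149073283025/16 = -6621384154446817080189.06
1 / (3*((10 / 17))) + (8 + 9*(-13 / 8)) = -727 / 120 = -6.06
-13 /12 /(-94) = 13 /1128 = 0.01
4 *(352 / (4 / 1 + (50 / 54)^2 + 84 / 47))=48242304 / 227663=211.90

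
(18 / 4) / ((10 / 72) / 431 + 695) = 69822 / 10783625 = 0.01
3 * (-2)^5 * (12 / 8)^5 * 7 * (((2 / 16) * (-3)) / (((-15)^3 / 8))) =-567 / 125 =-4.54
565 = 565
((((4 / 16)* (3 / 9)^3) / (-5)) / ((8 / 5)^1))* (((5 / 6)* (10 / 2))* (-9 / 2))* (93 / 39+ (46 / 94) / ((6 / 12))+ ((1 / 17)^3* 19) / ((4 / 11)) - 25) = -2163931175 / 4610830848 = -0.47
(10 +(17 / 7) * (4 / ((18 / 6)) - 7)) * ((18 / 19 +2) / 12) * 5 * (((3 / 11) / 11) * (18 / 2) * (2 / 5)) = -948 / 2299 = -0.41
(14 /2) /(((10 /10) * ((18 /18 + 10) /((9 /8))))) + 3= 327 /88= 3.72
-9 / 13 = -0.69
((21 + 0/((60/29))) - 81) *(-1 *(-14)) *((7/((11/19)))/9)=-1128.48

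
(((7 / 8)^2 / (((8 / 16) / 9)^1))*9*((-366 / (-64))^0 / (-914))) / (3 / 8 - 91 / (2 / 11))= 3969 / 14627656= 0.00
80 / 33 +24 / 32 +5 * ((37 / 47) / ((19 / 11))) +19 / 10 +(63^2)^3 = 36850101736274177 / 589380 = 62523502216.35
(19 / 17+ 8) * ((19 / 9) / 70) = 589 / 2142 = 0.27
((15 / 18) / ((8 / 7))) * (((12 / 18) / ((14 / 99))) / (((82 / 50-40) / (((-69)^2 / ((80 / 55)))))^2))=94281056409375 / 3767013376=25028.07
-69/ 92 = -3/ 4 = -0.75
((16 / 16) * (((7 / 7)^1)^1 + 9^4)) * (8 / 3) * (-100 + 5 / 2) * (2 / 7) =-3412240 / 7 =-487462.86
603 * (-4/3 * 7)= -5628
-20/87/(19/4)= -80/1653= -0.05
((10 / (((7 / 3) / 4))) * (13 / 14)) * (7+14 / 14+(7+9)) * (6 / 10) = 11232 / 49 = 229.22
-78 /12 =-13 /2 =-6.50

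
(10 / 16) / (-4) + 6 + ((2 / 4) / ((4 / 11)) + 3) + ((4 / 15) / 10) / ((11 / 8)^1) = 270287 / 26400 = 10.24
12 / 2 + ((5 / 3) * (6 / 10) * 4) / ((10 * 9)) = 272 / 45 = 6.04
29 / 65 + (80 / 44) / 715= 3529 / 7865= 0.45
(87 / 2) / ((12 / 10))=145 / 4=36.25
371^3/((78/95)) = 4851157045/78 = 62194321.09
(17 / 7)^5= 1419857 / 16807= 84.48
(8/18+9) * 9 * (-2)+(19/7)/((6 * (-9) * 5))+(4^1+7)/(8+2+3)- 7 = -4328347/24570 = -176.16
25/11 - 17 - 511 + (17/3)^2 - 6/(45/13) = -245198/495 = -495.35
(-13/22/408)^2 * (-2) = -169/40284288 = -0.00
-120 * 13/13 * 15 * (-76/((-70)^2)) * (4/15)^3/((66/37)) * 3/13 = 179968/2627625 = 0.07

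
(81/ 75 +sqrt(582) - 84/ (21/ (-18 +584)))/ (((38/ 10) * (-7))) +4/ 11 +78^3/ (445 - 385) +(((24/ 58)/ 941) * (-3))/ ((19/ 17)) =1595881251309/ 199619035 - 5 * sqrt(582)/ 133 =7993.73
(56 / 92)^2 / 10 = 98 / 2645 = 0.04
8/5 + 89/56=893/280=3.19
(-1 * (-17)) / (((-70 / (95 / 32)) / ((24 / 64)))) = -969 / 3584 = -0.27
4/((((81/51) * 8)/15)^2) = 7225/1296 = 5.57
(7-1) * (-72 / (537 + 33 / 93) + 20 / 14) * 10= 4528680 / 58303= 77.67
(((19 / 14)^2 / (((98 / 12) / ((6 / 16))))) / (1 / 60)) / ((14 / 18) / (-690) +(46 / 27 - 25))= -0.22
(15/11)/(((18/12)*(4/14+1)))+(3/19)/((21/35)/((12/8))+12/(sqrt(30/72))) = 90*sqrt(15)/41021+5741455/8122158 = 0.72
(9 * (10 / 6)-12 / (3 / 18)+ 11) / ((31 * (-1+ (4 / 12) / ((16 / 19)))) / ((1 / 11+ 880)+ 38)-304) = 22298592 / 147374497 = 0.15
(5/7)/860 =1/1204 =0.00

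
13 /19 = 0.68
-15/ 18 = -5/ 6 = -0.83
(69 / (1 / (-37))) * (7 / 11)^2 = -1033.86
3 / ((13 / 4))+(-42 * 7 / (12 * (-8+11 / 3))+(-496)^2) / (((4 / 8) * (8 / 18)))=57569115 / 52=1107098.37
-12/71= -0.17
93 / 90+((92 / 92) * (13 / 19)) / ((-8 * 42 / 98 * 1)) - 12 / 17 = 4957 / 38760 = 0.13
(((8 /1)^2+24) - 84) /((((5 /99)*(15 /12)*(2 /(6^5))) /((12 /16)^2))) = 3464208 /25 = 138568.32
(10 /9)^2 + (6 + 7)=14.23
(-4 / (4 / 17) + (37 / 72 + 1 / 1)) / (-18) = 1115 / 1296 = 0.86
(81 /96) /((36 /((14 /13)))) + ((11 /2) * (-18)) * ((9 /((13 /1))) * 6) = -342123 /832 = -411.21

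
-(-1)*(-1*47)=-47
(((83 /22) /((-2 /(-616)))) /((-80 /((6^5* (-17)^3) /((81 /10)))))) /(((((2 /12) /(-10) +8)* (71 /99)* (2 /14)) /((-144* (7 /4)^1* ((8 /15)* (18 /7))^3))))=-46289101587480576 /850225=-54443355097.16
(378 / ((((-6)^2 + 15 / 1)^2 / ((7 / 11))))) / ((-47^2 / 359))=-105546 / 7022411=-0.02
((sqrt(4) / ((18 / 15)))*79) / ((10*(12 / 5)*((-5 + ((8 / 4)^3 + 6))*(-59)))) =-395 / 38232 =-0.01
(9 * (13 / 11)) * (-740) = -86580 / 11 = -7870.91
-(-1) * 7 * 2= 14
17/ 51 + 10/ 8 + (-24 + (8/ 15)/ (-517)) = -231799/ 10340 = -22.42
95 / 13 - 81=-958 / 13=-73.69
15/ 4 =3.75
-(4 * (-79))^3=31554496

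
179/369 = 0.49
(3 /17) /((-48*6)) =-1 /1632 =-0.00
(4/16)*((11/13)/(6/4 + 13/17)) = 17/182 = 0.09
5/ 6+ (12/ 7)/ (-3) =11/ 42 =0.26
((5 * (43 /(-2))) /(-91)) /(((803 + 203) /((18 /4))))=0.01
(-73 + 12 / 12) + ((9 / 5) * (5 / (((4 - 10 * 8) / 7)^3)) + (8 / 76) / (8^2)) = -31608637 / 438976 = -72.01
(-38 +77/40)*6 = -4329/20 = -216.45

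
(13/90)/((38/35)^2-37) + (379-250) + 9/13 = 1331659183/10268154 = 129.69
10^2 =100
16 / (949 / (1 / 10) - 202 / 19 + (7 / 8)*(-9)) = 0.00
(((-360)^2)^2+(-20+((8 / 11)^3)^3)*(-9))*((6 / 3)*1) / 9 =8800992691753152184 / 2357947691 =3732480039.89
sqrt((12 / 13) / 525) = 2*sqrt(91) / 455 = 0.04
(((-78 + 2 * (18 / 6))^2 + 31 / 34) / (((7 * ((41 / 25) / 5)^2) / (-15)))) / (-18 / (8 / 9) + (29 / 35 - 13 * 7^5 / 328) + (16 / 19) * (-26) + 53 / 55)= 11513744687500 / 78764731041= 146.18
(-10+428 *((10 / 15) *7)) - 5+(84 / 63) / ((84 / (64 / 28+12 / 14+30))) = 874441 / 441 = 1982.86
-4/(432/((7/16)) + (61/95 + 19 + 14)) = -665/169753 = -0.00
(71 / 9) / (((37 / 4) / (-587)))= -166708 / 333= -500.62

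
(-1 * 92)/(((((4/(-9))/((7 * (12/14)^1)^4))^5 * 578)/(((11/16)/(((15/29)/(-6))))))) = -386719548461680566528/1445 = -267625985094588627.36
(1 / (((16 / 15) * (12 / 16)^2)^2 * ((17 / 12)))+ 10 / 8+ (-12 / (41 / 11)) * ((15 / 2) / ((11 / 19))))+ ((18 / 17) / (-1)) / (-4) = -319771 / 8364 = -38.23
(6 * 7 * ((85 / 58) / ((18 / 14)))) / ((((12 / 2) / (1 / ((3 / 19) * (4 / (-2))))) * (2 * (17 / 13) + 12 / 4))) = -1028755 / 228636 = -4.50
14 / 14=1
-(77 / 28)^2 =-121 / 16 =-7.56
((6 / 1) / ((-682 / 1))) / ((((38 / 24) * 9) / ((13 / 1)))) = -0.01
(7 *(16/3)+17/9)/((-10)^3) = -353/9000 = -0.04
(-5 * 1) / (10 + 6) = -5 / 16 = -0.31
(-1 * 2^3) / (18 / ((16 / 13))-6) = -64 / 69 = -0.93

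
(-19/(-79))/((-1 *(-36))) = 19/2844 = 0.01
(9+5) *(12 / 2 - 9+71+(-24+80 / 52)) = 8288 / 13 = 637.54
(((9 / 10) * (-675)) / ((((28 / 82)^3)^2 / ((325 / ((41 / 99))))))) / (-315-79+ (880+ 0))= -18638366335875 / 30118144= -618841.80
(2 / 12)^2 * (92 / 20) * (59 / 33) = 0.23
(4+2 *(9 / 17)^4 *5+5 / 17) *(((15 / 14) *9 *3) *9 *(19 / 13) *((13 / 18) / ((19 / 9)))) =1546424055 / 2338588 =661.26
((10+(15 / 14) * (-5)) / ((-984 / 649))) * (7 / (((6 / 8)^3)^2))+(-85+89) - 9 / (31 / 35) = -351906557 / 2779677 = -126.60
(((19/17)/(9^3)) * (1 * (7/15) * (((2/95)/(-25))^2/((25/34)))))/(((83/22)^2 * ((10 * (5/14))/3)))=189728/4659157177734375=0.00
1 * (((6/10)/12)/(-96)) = -1/1920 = -0.00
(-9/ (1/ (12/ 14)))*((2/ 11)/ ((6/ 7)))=-18/ 11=-1.64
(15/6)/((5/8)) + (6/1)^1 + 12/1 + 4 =26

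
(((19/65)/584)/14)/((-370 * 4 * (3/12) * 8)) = -19/1573062400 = -0.00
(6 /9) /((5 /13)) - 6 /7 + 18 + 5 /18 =12067 /630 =19.15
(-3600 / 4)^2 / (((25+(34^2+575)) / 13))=2632500 / 439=5996.58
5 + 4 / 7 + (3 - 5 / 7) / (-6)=109 / 21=5.19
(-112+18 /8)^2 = 192721 /16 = 12045.06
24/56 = 0.43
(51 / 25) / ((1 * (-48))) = -17 / 400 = -0.04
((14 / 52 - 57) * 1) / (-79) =1475 / 2054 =0.72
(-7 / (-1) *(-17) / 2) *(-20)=1190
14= 14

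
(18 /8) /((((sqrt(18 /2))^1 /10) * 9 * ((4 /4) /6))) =5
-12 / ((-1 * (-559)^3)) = -12 / 174676879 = -0.00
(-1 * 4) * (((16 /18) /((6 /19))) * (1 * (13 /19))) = -208 /27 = -7.70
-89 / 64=-1.39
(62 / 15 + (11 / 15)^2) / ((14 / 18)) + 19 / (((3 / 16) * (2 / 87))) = 772451 / 175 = 4414.01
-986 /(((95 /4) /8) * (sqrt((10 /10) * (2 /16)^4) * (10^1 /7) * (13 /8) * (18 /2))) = -56541184 /55575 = -1017.39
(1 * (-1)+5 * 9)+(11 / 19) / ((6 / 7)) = 5093 / 114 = 44.68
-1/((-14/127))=127/14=9.07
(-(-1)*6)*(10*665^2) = 26533500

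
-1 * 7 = -7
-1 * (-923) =923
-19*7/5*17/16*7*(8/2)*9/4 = -142443/80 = -1780.54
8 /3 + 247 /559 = 401 /129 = 3.11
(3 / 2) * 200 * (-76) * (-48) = 1094400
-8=-8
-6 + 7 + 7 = 8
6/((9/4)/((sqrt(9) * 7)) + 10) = 168/283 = 0.59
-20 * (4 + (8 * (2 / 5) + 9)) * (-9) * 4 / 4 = 2916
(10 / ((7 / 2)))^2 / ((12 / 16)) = 1600 / 147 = 10.88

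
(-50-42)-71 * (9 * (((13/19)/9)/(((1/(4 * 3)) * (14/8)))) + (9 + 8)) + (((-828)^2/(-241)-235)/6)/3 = -1040369125/576954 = -1803.21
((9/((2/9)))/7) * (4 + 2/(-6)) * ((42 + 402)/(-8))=-1177.39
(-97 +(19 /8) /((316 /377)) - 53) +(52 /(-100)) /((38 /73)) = -177917111 /1200800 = -148.17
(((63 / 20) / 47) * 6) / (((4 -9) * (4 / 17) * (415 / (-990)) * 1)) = 318087 / 390100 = 0.82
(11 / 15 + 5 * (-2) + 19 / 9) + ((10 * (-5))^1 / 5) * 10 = -4822 / 45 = -107.16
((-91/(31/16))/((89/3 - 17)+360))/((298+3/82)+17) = -4592/11478463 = -0.00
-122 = -122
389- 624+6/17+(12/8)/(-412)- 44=-3903339/14008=-278.65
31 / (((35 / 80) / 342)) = 169632 / 7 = 24233.14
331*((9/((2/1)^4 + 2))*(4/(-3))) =-662/3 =-220.67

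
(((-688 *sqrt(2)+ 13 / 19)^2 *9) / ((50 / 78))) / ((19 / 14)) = 1679381794818 / 171475 - 87901632 *sqrt(2) / 9025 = 9779967.18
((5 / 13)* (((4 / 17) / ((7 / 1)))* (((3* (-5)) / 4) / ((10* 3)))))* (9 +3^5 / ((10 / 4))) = -531 / 3094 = -0.17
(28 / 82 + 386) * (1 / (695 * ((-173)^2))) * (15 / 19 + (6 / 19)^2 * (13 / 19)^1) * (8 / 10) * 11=820043136 / 5849539398445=0.00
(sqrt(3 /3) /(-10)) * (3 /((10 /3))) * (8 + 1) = -81 /100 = -0.81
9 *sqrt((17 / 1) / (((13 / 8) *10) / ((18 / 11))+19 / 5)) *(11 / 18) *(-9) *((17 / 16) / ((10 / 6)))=-15147 *sqrt(840310) / 395440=-35.11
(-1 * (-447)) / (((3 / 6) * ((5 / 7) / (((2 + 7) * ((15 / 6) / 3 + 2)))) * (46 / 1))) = 159579 / 230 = 693.82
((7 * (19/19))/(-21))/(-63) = 1/189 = 0.01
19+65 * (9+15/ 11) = 7619/ 11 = 692.64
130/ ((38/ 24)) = 1560/ 19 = 82.11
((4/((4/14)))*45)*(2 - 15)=-8190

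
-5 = -5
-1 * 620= -620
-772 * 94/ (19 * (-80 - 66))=36284/ 1387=26.16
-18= -18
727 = 727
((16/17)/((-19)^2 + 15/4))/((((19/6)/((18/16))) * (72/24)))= 144/471257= 0.00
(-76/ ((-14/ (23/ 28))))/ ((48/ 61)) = 5.67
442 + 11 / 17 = 7525 / 17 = 442.65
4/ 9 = 0.44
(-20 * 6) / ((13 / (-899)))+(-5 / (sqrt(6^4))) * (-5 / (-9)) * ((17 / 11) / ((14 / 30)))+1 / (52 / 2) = 69008201 / 8316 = 8298.24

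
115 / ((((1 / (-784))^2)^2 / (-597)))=-25937996195758080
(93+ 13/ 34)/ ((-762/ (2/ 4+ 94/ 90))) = -695/ 3672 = -0.19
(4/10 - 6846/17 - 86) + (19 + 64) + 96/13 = -439703/1105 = -397.92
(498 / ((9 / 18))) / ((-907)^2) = 996 / 822649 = 0.00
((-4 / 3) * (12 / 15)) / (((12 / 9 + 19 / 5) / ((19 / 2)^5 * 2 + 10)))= -2476259 / 77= -32159.21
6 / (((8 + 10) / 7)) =7 / 3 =2.33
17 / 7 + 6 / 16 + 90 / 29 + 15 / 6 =13653 / 1624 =8.41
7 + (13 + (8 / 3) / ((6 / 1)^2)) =20.07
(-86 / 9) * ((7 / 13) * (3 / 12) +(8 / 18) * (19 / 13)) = -15781 / 2106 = -7.49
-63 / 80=-0.79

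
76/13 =5.85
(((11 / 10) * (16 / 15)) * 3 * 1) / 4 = 22 / 25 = 0.88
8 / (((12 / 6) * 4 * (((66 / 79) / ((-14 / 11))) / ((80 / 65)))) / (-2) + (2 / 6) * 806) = 53088 / 1797029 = 0.03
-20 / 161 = -0.12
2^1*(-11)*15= -330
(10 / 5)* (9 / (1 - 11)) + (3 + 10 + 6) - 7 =51 / 5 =10.20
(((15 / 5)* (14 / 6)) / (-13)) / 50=-7 / 650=-0.01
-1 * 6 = -6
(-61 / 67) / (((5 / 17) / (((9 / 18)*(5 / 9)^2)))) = -5185 / 10854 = -0.48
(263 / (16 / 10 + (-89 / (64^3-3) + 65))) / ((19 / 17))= 5860162055 / 1658557652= 3.53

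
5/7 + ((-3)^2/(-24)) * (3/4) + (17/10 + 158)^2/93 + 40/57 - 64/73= 198281790223/722349600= 274.50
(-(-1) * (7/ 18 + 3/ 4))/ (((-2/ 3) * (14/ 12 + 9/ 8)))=-41/ 55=-0.75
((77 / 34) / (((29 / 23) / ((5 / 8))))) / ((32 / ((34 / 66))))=805 / 44544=0.02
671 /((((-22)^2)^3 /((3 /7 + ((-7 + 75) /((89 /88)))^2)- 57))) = 343154219 /12988792432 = 0.03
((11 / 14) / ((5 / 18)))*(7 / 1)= 99 / 5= 19.80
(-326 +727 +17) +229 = 647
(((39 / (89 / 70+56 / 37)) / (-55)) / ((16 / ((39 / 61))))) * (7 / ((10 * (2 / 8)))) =-2757573 / 96798460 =-0.03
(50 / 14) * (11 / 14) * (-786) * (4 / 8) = -108075 / 98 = -1102.81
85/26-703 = -18193/26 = -699.73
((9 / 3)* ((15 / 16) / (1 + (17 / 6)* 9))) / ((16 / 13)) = 0.09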